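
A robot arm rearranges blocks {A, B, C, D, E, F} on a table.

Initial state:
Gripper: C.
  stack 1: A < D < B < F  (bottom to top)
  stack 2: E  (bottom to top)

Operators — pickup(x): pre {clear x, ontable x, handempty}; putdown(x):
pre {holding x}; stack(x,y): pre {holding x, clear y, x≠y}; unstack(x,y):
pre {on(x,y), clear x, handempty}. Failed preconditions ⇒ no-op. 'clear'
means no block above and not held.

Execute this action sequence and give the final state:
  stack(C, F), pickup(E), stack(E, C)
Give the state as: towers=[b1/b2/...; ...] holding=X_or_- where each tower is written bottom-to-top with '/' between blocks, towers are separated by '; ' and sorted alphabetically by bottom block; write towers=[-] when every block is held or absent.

towers=[A/D/B/F/C/E] holding=-

step 1 (stack(C, F)): towers=[A/D/B/F/C; E] holding=-
step 2 (pickup(E)): towers=[A/D/B/F/C] holding=E
step 3 (stack(E, C)): towers=[A/D/B/F/C/E] holding=-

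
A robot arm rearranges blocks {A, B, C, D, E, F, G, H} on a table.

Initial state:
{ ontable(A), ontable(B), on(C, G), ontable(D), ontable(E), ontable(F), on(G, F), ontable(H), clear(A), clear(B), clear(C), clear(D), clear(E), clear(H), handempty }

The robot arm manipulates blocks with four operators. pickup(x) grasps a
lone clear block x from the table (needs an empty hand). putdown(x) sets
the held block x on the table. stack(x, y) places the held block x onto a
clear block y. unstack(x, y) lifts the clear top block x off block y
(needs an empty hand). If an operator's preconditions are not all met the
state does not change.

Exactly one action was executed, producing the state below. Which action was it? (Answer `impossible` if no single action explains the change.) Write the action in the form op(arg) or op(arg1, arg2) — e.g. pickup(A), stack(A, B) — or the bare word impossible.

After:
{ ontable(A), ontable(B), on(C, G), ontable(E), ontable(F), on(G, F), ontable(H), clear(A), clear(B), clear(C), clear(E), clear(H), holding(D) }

pickup(D)

target: towers=[A; B; E; F/G/C; H] holding=D
         pickup(A) → towers=[B; D; E; F/G/C; H] holding=A
         pickup(E) → towers=[A; B; D; F/G/C; H] holding=E
         pickup(H) → towers=[A; B; D; E; F/G/C] holding=H
         pickup(B) → towers=[A; D; E; F/G/C; H] holding=B
         pickup(D) → towers=[A; B; E; F/G/C; H] holding=D  ← match
     unstack(C, G) → towers=[A; B; D; E; F/G; H] holding=C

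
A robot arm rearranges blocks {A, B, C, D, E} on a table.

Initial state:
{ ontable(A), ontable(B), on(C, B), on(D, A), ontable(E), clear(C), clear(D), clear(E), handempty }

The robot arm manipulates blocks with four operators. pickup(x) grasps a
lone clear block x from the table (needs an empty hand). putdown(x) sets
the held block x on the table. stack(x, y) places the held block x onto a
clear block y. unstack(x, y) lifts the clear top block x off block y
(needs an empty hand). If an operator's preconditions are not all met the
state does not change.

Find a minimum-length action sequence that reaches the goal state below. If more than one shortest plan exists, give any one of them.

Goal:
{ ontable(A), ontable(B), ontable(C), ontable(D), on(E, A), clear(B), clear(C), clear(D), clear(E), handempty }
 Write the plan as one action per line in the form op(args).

unstack(D, A)
putdown(D)
pickup(E)
stack(E, A)
unstack(C, B)
putdown(C)

step 1 (unstack(D, A)): towers=[A; B/C; E] holding=D
step 2 (putdown(D)): towers=[A; B/C; D; E] holding=-
step 3 (pickup(E)): towers=[A; B/C; D] holding=E
step 4 (stack(E, A)): towers=[A/E; B/C; D] holding=-
step 5 (unstack(C, B)): towers=[A/E; B; D] holding=C
step 6 (putdown(C)): towers=[A/E; B; C; D] holding=-
goal check: towers=[A/E; B; C; D] holding=- — reached (length 6, optimal by BFS)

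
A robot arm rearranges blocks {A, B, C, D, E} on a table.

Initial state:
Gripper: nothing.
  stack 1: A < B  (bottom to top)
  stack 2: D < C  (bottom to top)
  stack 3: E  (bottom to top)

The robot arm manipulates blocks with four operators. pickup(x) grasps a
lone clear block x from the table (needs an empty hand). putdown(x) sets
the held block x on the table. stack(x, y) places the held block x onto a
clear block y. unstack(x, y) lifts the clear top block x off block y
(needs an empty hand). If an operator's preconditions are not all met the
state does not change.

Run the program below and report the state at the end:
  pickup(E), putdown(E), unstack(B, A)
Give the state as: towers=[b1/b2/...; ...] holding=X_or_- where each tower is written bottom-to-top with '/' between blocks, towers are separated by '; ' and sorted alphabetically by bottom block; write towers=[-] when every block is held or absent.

towers=[A; D/C; E] holding=B

step 1 (pickup(E)): towers=[A/B; D/C] holding=E
step 2 (putdown(E)): towers=[A/B; D/C; E] holding=-
step 3 (unstack(B, A)): towers=[A; D/C; E] holding=B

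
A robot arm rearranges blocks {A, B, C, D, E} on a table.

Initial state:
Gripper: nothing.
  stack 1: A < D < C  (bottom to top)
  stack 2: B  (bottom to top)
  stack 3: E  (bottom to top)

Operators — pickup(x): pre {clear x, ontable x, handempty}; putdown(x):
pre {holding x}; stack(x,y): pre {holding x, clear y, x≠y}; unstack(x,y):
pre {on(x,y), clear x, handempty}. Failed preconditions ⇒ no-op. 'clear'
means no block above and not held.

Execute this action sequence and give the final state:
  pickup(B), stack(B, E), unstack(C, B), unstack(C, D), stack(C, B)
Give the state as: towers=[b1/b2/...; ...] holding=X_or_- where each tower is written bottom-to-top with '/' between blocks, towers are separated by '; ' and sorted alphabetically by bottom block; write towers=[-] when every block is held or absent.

towers=[A/D; E/B/C] holding=-

step 1 (pickup(B)): towers=[A/D/C; E] holding=B
step 2 (stack(B, E)): towers=[A/D/C; E/B] holding=-
step 3 (unstack(C, B)) [no-op]: towers=[A/D/C; E/B] holding=-
step 4 (unstack(C, D)): towers=[A/D; E/B] holding=C
step 5 (stack(C, B)): towers=[A/D; E/B/C] holding=-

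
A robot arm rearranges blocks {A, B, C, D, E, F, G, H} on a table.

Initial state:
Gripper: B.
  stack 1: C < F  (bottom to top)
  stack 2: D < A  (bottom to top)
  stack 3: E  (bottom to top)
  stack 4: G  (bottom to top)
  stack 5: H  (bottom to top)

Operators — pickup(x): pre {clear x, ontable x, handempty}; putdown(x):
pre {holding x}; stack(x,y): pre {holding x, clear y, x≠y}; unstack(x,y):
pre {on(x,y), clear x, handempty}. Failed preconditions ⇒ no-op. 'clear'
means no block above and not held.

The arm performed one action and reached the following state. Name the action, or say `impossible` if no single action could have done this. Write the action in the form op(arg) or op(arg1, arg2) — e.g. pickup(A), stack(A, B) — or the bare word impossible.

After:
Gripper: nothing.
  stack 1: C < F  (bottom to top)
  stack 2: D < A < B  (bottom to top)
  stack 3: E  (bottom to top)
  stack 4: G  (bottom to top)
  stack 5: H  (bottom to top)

stack(B, A)

target: towers=[C/F; D/A/B; E; G; H] holding=-
        putdown(B) → towers=[B; C/F; D/A; E; G; H] holding=-
       stack(B, G) → towers=[C/F; D/A; E; G/B; H] holding=-
       stack(B, A) → towers=[C/F; D/A/B; E; G; H] holding=-  ← match
       stack(B, E) → towers=[C/F; D/A; E/B; G; H] holding=-
       stack(B, H) → towers=[C/F; D/A; E; G; H/B] holding=-
       stack(B, F) → towers=[C/F/B; D/A; E; G; H] holding=-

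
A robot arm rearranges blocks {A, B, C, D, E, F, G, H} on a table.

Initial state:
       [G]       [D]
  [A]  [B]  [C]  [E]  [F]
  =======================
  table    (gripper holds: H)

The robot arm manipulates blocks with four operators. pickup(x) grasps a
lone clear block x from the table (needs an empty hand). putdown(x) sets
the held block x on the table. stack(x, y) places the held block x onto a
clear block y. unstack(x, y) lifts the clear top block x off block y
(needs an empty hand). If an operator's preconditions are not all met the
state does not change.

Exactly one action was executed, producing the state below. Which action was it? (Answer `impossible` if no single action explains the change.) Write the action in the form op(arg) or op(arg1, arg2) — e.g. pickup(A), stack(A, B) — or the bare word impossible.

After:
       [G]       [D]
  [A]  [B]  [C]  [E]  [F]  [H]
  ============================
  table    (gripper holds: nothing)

target: towers=[A; B/G; C; E/D; F; H] holding=-
        putdown(H) → towers=[A; B/G; C; E/D; F; H] holding=-  ← match
       stack(H, G) → towers=[A; B/G/H; C; E/D; F] holding=-
       stack(H, A) → towers=[A/H; B/G; C; E/D; F] holding=-
       stack(H, F) → towers=[A; B/G; C; E/D; F/H] holding=-
       stack(H, D) → towers=[A; B/G; C; E/D/H; F] holding=-
       stack(H, C) → towers=[A; B/G; C/H; E/D; F] holding=-

putdown(H)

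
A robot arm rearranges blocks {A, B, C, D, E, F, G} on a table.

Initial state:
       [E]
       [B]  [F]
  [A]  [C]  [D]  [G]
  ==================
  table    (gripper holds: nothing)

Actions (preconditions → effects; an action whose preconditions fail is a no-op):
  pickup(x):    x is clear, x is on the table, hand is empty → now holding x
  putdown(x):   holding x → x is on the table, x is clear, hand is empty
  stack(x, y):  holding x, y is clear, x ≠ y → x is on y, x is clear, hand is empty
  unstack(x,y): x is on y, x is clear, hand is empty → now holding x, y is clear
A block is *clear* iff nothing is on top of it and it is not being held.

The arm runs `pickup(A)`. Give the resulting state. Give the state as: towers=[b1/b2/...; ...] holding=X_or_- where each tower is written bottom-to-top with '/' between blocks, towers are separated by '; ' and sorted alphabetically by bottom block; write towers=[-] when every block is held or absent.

before: towers=[A; C/B/E; D/F; G] holding=-
pre[pickup(A)]: clear(A) ok, ontable(A) ok, handempty ok
all met → apply pickup(A)
after:  towers=[C/B/E; D/F; G] holding=A

towers=[C/B/E; D/F; G] holding=A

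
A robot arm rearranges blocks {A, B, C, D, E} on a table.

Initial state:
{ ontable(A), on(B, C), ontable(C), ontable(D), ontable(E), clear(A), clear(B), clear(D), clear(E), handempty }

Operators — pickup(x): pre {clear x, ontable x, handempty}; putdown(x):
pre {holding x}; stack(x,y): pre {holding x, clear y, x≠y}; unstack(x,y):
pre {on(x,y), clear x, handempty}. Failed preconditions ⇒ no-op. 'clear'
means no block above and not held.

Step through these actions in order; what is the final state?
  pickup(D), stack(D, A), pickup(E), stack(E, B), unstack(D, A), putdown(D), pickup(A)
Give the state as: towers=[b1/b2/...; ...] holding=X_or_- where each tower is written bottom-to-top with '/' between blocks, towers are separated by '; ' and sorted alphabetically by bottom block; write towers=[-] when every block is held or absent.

towers=[C/B/E; D] holding=A

step 1 (pickup(D)): towers=[A; C/B; E] holding=D
step 2 (stack(D, A)): towers=[A/D; C/B; E] holding=-
step 3 (pickup(E)): towers=[A/D; C/B] holding=E
step 4 (stack(E, B)): towers=[A/D; C/B/E] holding=-
step 5 (unstack(D, A)): towers=[A; C/B/E] holding=D
step 6 (putdown(D)): towers=[A; C/B/E; D] holding=-
step 7 (pickup(A)): towers=[C/B/E; D] holding=A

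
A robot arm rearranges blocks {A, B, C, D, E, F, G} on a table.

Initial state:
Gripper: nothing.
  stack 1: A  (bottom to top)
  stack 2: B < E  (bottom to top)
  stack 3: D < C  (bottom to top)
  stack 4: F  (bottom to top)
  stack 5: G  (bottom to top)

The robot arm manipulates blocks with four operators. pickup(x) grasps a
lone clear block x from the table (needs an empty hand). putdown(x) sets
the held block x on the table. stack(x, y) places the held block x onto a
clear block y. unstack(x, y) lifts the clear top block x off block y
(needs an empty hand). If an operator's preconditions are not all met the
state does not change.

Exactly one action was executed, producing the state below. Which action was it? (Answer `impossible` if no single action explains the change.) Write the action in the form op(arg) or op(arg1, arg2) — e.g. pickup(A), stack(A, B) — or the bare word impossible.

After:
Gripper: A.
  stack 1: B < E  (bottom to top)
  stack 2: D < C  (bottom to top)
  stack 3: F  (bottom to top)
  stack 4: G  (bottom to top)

pickup(A)

target: towers=[B/E; D/C; F; G] holding=A
         pickup(F) → towers=[A; B/E; D/C; G] holding=F
         pickup(G) → towers=[A; B/E; D/C; F] holding=G
         pickup(A) → towers=[B/E; D/C; F; G] holding=A  ← match
     unstack(E, B) → towers=[A; B; D/C; F; G] holding=E
     unstack(C, D) → towers=[A; B/E; D; F; G] holding=C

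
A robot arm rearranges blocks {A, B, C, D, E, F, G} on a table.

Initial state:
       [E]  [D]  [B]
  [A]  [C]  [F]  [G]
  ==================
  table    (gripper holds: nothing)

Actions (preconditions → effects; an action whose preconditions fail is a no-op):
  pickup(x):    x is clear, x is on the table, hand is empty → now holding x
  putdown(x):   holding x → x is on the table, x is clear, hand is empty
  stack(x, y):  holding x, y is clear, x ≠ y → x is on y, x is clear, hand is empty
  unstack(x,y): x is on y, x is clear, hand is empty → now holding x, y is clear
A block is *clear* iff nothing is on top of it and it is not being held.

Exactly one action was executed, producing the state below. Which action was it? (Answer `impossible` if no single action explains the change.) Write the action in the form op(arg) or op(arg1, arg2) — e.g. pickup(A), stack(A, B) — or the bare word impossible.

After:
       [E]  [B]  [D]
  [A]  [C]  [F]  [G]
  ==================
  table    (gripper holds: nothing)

target: towers=[A; C/E; F/B; G/D] holding=-
     unstack(B, G) → towers=[A; C/E; F/D; G] holding=B
     unstack(D, F) → towers=[A; C/E; F; G/B] holding=D
         pickup(A) → towers=[C/E; F/D; G/B] holding=A
     unstack(E, C) → towers=[A; C; F/D; G/B] holding=E
none of the 4 applicable actions match → impossible

impossible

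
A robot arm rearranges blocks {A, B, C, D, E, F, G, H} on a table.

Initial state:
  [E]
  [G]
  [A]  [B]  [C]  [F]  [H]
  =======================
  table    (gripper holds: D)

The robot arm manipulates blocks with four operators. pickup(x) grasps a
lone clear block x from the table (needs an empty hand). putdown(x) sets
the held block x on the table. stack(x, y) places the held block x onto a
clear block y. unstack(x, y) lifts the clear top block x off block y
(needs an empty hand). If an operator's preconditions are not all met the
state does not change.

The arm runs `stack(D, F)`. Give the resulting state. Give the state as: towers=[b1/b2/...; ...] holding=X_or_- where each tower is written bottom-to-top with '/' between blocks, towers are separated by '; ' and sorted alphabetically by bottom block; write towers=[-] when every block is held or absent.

before: towers=[A/G/E; B; C; F; H] holding=D
pre[stack(D, F)]: holding(D) ✓, clear(F) ✓, D≠F ✓
all met → apply stack(D, F)
after:  towers=[A/G/E; B; C; F/D; H] holding=-

towers=[A/G/E; B; C; F/D; H] holding=-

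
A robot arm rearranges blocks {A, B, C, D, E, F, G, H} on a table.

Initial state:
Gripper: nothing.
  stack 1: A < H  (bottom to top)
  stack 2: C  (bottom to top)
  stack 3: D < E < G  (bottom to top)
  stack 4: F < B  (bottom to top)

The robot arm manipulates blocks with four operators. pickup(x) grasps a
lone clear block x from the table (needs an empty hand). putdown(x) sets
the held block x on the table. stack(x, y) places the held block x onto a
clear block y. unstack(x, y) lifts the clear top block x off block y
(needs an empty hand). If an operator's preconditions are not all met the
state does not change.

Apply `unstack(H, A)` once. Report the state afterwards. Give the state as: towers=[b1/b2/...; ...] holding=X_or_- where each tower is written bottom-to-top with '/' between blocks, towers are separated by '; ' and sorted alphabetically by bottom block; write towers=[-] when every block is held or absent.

towers=[A; C; D/E/G; F/B] holding=H

before: towers=[A/H; C; D/E/G; F/B] holding=-
pre[unstack(H, A)]: on(H,A) yes, clear(H) yes, handempty yes
all met → apply unstack(H, A)
after:  towers=[A; C; D/E/G; F/B] holding=H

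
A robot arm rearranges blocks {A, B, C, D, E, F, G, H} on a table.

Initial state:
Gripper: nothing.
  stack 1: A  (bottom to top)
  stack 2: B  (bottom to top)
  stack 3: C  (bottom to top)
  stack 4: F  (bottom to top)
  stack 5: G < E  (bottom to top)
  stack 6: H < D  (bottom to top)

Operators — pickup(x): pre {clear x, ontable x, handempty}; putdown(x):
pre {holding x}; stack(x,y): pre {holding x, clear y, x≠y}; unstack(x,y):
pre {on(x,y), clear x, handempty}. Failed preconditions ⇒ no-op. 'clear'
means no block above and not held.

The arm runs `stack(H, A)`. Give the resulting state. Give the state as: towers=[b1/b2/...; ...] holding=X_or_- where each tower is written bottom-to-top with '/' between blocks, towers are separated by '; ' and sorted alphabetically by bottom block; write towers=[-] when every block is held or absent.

before: towers=[A; B; C; F; G/E; H/D] holding=-
pre[stack(H, A)]: holding(H) fail, clear(A) ok, H≠A ok
holding(H) unmet → stack(H, A) is a no-op
after:  towers=[A; B; C; F; G/E; H/D] holding=-

towers=[A; B; C; F; G/E; H/D] holding=-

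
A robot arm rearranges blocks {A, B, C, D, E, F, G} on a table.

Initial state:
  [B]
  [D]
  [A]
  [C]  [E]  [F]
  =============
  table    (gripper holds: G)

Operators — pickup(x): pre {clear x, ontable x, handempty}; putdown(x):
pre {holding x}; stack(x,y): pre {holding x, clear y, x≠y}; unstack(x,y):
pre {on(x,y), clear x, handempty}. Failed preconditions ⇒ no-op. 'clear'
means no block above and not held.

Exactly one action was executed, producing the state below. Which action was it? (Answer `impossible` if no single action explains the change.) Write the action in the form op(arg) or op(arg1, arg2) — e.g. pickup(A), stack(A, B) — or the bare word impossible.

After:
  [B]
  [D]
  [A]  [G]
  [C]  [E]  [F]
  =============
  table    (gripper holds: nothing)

target: towers=[C/A/D/B; E/G; F] holding=-
        putdown(G) → towers=[C/A/D/B; E; F; G] holding=-
       stack(G, B) → towers=[C/A/D/B/G; E; F] holding=-
       stack(G, F) → towers=[C/A/D/B; E; F/G] holding=-
       stack(G, E) → towers=[C/A/D/B; E/G; F] holding=-  ← match

stack(G, E)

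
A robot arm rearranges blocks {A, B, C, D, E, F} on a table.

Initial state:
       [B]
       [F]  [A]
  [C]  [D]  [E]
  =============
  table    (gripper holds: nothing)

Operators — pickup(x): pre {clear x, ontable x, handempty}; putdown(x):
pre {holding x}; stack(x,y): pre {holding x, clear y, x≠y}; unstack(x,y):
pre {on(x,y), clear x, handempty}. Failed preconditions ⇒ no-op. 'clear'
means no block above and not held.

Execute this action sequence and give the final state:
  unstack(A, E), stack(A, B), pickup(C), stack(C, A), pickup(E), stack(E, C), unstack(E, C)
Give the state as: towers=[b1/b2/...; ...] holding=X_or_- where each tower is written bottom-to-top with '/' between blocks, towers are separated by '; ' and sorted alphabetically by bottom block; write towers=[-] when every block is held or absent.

step 1 (unstack(A, E)): towers=[C; D/F/B; E] holding=A
step 2 (stack(A, B)): towers=[C; D/F/B/A; E] holding=-
step 3 (pickup(C)): towers=[D/F/B/A; E] holding=C
step 4 (stack(C, A)): towers=[D/F/B/A/C; E] holding=-
step 5 (pickup(E)): towers=[D/F/B/A/C] holding=E
step 6 (stack(E, C)): towers=[D/F/B/A/C/E] holding=-
step 7 (unstack(E, C)): towers=[D/F/B/A/C] holding=E

towers=[D/F/B/A/C] holding=E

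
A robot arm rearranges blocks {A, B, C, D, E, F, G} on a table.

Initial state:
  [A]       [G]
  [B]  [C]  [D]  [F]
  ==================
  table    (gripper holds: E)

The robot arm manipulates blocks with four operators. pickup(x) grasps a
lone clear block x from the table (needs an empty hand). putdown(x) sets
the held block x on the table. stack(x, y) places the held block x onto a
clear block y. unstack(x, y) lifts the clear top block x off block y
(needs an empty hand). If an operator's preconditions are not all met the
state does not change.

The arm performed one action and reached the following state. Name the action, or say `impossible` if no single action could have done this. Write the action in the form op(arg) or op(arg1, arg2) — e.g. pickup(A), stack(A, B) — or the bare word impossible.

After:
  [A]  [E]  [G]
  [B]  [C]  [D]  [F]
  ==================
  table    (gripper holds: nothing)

target: towers=[B/A; C/E; D/G; F] holding=-
        putdown(E) → towers=[B/A; C; D/G; E; F] holding=-
       stack(E, F) → towers=[B/A; C; D/G; F/E] holding=-
       stack(E, G) → towers=[B/A; C; D/G/E; F] holding=-
       stack(E, A) → towers=[B/A/E; C; D/G; F] holding=-
       stack(E, C) → towers=[B/A; C/E; D/G; F] holding=-  ← match

stack(E, C)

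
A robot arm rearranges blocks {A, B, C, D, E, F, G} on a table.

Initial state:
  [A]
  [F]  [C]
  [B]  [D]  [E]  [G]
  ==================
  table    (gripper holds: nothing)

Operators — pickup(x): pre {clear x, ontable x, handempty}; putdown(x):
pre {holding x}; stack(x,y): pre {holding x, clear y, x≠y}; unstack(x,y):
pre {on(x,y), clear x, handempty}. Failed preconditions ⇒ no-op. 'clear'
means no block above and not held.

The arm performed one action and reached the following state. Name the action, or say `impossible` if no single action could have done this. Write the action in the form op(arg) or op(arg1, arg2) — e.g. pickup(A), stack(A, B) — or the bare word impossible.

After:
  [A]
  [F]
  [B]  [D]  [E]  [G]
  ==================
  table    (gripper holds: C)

target: towers=[B/F/A; D; E; G] holding=C
         pickup(G) → towers=[B/F/A; D/C; E] holding=G
     unstack(A, F) → towers=[B/F; D/C; E; G] holding=A
         pickup(E) → towers=[B/F/A; D/C; G] holding=E
     unstack(C, D) → towers=[B/F/A; D; E; G] holding=C  ← match

unstack(C, D)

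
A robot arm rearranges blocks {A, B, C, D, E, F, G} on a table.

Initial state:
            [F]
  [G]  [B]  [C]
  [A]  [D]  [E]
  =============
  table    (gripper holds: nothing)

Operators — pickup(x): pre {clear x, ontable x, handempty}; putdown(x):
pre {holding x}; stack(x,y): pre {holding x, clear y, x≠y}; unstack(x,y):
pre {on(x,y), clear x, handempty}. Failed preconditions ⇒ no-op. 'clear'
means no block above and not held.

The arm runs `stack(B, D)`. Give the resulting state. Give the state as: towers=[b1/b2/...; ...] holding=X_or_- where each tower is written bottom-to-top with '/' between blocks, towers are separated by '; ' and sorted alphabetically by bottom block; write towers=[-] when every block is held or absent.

before: towers=[A/G; D/B; E/C/F] holding=-
pre[stack(B, D)]: holding(B) no, clear(D) no, B≠D yes
holding(B), clear(D) unmet → stack(B, D) is a no-op
after:  towers=[A/G; D/B; E/C/F] holding=-

towers=[A/G; D/B; E/C/F] holding=-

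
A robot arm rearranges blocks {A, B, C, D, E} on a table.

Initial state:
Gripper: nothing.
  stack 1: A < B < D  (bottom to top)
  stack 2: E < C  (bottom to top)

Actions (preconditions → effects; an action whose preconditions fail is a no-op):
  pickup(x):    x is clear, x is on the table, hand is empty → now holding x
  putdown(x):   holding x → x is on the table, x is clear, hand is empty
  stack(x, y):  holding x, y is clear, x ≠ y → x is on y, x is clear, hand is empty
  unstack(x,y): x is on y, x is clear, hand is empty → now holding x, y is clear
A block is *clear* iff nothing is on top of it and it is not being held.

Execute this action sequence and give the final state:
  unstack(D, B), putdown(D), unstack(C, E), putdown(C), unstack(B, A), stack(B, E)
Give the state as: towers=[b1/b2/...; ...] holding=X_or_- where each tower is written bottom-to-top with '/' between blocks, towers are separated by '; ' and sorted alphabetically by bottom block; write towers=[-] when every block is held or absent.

step 1 (unstack(D, B)): towers=[A/B; E/C] holding=D
step 2 (putdown(D)): towers=[A/B; D; E/C] holding=-
step 3 (unstack(C, E)): towers=[A/B; D; E] holding=C
step 4 (putdown(C)): towers=[A/B; C; D; E] holding=-
step 5 (unstack(B, A)): towers=[A; C; D; E] holding=B
step 6 (stack(B, E)): towers=[A; C; D; E/B] holding=-

towers=[A; C; D; E/B] holding=-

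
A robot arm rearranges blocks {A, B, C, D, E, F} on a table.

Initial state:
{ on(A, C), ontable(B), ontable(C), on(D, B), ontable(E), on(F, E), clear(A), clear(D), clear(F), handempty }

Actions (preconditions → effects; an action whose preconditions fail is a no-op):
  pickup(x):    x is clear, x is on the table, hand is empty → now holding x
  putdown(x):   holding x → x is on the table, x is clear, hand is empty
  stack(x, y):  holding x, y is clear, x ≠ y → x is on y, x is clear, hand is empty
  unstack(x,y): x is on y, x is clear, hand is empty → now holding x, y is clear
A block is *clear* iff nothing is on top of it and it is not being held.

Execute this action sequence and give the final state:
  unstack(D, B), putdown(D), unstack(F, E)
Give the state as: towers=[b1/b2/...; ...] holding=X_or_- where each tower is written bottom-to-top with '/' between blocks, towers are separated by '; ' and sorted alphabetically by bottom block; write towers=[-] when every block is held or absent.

towers=[B; C/A; D; E] holding=F

step 1 (unstack(D, B)): towers=[B; C/A; E/F] holding=D
step 2 (putdown(D)): towers=[B; C/A; D; E/F] holding=-
step 3 (unstack(F, E)): towers=[B; C/A; D; E] holding=F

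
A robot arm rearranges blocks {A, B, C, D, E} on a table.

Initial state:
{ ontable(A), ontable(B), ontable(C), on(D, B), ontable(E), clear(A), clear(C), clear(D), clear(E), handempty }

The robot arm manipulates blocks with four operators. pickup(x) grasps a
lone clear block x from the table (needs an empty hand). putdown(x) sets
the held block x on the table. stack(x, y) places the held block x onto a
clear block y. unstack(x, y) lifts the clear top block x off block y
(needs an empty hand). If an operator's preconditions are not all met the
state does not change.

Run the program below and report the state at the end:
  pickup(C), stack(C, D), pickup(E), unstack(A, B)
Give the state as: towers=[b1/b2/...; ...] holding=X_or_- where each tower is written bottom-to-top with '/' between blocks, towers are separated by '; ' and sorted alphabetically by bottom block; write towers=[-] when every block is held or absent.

towers=[A; B/D/C] holding=E

step 1 (pickup(C)): towers=[A; B/D; E] holding=C
step 2 (stack(C, D)): towers=[A; B/D/C; E] holding=-
step 3 (pickup(E)): towers=[A; B/D/C] holding=E
step 4 (unstack(A, B)) [no-op]: towers=[A; B/D/C] holding=E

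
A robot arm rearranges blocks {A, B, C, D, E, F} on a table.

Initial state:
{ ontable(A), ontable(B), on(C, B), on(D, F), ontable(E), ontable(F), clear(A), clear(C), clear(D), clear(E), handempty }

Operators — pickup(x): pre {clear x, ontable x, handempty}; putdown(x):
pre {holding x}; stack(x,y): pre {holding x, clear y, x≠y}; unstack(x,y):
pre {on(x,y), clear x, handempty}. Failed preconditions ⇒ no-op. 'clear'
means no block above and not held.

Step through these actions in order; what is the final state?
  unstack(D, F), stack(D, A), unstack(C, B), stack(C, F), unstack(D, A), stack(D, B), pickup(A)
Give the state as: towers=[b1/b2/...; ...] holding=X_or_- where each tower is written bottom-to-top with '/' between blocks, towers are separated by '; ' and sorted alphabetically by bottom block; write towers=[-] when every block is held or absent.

towers=[B/D; E; F/C] holding=A

step 1 (unstack(D, F)): towers=[A; B/C; E; F] holding=D
step 2 (stack(D, A)): towers=[A/D; B/C; E; F] holding=-
step 3 (unstack(C, B)): towers=[A/D; B; E; F] holding=C
step 4 (stack(C, F)): towers=[A/D; B; E; F/C] holding=-
step 5 (unstack(D, A)): towers=[A; B; E; F/C] holding=D
step 6 (stack(D, B)): towers=[A; B/D; E; F/C] holding=-
step 7 (pickup(A)): towers=[B/D; E; F/C] holding=A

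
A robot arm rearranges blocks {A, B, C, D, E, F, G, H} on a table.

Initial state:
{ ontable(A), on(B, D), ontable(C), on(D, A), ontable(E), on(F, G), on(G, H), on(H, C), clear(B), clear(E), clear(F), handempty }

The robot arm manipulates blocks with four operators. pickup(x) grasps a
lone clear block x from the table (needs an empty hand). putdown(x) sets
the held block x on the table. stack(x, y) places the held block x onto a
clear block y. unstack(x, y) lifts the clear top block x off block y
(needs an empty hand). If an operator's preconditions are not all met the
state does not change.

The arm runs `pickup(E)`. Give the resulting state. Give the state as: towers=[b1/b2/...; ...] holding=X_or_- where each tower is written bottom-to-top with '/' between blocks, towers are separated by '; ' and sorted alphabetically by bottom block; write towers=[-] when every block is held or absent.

towers=[A/D/B; C/H/G/F] holding=E

before: towers=[A/D/B; C/H/G/F; E] holding=-
pre[pickup(E)]: clear(E) yes, ontable(E) yes, handempty yes
all met → apply pickup(E)
after:  towers=[A/D/B; C/H/G/F] holding=E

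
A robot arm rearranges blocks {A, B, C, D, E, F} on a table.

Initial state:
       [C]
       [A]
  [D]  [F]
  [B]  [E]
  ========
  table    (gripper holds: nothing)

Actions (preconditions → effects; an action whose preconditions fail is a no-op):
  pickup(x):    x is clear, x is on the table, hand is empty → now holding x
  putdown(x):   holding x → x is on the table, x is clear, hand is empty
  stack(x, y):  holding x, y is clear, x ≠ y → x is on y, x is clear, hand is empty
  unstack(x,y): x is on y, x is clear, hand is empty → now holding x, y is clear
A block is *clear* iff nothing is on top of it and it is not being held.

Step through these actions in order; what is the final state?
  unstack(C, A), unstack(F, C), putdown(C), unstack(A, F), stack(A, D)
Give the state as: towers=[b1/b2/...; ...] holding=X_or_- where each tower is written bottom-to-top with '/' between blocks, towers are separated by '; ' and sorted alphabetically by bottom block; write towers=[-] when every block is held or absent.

step 1 (unstack(C, A)): towers=[B/D; E/F/A] holding=C
step 2 (unstack(F, C)) [no-op]: towers=[B/D; E/F/A] holding=C
step 3 (putdown(C)): towers=[B/D; C; E/F/A] holding=-
step 4 (unstack(A, F)): towers=[B/D; C; E/F] holding=A
step 5 (stack(A, D)): towers=[B/D/A; C; E/F] holding=-

towers=[B/D/A; C; E/F] holding=-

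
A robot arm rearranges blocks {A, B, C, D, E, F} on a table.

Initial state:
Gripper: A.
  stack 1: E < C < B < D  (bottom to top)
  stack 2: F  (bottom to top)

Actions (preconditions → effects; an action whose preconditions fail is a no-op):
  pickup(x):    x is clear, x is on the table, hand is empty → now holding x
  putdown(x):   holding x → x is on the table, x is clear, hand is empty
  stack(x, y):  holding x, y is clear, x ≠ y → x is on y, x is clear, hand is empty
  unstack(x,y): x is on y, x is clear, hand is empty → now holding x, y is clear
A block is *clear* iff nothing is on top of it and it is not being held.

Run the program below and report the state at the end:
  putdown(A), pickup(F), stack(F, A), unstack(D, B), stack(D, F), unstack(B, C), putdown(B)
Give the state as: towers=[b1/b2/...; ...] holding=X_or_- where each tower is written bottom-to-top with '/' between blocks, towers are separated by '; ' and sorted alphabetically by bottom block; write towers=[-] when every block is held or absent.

step 1 (putdown(A)): towers=[A; E/C/B/D; F] holding=-
step 2 (pickup(F)): towers=[A; E/C/B/D] holding=F
step 3 (stack(F, A)): towers=[A/F; E/C/B/D] holding=-
step 4 (unstack(D, B)): towers=[A/F; E/C/B] holding=D
step 5 (stack(D, F)): towers=[A/F/D; E/C/B] holding=-
step 6 (unstack(B, C)): towers=[A/F/D; E/C] holding=B
step 7 (putdown(B)): towers=[A/F/D; B; E/C] holding=-

towers=[A/F/D; B; E/C] holding=-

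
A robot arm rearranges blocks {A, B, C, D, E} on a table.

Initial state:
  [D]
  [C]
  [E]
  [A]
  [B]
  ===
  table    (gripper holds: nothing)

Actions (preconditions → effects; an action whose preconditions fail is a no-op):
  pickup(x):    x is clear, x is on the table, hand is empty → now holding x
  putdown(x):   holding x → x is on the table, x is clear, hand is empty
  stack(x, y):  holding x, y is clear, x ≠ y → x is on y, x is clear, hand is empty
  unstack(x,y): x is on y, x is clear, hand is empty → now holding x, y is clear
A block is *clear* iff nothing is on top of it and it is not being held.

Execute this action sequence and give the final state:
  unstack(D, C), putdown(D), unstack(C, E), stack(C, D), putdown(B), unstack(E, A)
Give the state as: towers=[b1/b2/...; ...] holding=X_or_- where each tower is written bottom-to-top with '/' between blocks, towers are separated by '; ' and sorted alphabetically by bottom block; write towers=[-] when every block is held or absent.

step 1 (unstack(D, C)): towers=[B/A/E/C] holding=D
step 2 (putdown(D)): towers=[B/A/E/C; D] holding=-
step 3 (unstack(C, E)): towers=[B/A/E; D] holding=C
step 4 (stack(C, D)): towers=[B/A/E; D/C] holding=-
step 5 (putdown(B)) [no-op]: towers=[B/A/E; D/C] holding=-
step 6 (unstack(E, A)): towers=[B/A; D/C] holding=E

towers=[B/A; D/C] holding=E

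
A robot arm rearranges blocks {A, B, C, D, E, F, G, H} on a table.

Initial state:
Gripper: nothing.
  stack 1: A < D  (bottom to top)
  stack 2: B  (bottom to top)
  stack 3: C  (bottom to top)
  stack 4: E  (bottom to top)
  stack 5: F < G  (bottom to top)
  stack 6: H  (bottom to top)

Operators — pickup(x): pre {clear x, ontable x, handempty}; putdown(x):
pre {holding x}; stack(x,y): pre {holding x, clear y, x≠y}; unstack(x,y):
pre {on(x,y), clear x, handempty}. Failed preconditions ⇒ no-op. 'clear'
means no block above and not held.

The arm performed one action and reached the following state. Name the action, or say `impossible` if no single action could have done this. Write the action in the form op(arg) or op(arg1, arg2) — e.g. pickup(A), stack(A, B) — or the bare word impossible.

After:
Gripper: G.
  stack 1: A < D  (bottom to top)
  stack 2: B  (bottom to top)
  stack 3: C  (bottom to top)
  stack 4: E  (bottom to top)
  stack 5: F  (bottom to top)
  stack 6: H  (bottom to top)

unstack(G, F)

target: towers=[A/D; B; C; E; F; H] holding=G
     unstack(G, F) → towers=[A/D; B; C; E; F; H] holding=G  ← match
         pickup(E) → towers=[A/D; B; C; F/G; H] holding=E
         pickup(H) → towers=[A/D; B; C; E; F/G] holding=H
         pickup(B) → towers=[A/D; C; E; F/G; H] holding=B
     unstack(D, A) → towers=[A; B; C; E; F/G; H] holding=D
         pickup(C) → towers=[A/D; B; E; F/G; H] holding=C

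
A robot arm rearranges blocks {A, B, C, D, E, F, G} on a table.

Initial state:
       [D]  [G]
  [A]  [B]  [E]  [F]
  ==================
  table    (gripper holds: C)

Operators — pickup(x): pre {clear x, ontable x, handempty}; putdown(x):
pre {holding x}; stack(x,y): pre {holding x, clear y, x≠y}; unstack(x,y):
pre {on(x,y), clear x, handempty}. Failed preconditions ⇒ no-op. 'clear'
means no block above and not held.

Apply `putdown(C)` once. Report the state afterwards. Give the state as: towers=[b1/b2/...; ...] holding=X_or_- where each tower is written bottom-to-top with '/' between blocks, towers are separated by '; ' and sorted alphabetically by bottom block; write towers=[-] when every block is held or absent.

before: towers=[A; B/D; E/G; F] holding=C
pre[putdown(C)]: holding(C) yes
all met → apply putdown(C)
after:  towers=[A; B/D; C; E/G; F] holding=-

towers=[A; B/D; C; E/G; F] holding=-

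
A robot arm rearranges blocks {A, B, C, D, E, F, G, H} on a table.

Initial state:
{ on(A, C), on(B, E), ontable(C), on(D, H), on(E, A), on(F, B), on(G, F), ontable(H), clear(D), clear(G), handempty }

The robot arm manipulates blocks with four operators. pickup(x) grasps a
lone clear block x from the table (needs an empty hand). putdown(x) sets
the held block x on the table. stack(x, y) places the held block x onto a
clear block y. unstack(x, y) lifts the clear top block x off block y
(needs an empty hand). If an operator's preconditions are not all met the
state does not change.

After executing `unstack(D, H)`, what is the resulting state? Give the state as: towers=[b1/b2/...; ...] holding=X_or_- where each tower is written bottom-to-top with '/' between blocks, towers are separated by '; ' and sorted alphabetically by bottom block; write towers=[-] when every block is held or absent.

before: towers=[C/A/E/B/F/G; H/D] holding=-
pre[unstack(D, H)]: on(D,H) ok, clear(D) ok, handempty ok
all met → apply unstack(D, H)
after:  towers=[C/A/E/B/F/G; H] holding=D

towers=[C/A/E/B/F/G; H] holding=D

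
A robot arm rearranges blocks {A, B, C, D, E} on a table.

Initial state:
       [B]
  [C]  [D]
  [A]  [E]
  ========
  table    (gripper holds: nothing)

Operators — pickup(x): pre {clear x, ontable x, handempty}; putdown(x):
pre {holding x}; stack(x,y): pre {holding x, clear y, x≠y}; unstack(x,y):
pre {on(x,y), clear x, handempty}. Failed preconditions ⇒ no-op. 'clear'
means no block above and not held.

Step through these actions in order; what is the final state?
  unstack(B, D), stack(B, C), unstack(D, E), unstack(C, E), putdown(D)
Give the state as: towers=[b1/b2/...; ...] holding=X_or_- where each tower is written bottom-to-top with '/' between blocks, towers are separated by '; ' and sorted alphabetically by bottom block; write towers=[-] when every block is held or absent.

towers=[A/C/B; D; E] holding=-

step 1 (unstack(B, D)): towers=[A/C; E/D] holding=B
step 2 (stack(B, C)): towers=[A/C/B; E/D] holding=-
step 3 (unstack(D, E)): towers=[A/C/B; E] holding=D
step 4 (unstack(C, E)) [no-op]: towers=[A/C/B; E] holding=D
step 5 (putdown(D)): towers=[A/C/B; D; E] holding=-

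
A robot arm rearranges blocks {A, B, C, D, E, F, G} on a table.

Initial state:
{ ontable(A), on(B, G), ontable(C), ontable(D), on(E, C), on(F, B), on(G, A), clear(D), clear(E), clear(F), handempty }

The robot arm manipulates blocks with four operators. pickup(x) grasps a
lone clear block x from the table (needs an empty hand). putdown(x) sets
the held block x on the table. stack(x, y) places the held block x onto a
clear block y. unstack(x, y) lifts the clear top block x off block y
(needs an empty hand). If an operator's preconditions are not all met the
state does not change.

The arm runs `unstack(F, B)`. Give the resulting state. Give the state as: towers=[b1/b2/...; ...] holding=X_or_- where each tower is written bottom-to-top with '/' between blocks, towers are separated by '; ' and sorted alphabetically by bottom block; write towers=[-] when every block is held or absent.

towers=[A/G/B; C/E; D] holding=F

before: towers=[A/G/B/F; C/E; D] holding=-
pre[unstack(F, B)]: on(F,B) ok, clear(F) ok, handempty ok
all met → apply unstack(F, B)
after:  towers=[A/G/B; C/E; D] holding=F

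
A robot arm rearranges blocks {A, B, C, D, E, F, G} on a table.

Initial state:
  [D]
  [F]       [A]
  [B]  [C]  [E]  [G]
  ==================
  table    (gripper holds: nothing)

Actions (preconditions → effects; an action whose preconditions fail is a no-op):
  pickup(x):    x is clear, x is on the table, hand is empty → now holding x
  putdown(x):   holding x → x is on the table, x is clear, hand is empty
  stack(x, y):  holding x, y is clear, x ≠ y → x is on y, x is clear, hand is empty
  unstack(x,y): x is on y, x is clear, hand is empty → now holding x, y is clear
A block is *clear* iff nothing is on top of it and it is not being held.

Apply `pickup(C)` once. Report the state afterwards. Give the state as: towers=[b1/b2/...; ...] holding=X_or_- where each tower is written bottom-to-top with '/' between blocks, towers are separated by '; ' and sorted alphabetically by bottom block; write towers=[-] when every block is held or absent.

before: towers=[B/F/D; C; E/A; G] holding=-
pre[pickup(C)]: clear(C) ok, ontable(C) ok, handempty ok
all met → apply pickup(C)
after:  towers=[B/F/D; E/A; G] holding=C

towers=[B/F/D; E/A; G] holding=C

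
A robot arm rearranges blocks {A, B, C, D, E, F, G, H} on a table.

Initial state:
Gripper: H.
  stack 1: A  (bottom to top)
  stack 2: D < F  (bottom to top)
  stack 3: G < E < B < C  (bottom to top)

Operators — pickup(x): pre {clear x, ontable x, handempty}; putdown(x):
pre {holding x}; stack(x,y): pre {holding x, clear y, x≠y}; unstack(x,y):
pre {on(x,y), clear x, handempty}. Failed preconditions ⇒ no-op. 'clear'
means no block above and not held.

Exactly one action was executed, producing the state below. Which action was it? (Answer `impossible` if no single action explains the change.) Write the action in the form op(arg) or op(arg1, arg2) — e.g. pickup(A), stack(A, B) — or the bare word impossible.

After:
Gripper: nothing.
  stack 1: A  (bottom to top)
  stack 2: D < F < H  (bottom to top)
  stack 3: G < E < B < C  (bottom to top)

target: towers=[A; D/F/H; G/E/B/C] holding=-
        putdown(H) → towers=[A; D/F; G/E/B/C; H] holding=-
       stack(H, A) → towers=[A/H; D/F; G/E/B/C] holding=-
       stack(H, F) → towers=[A; D/F/H; G/E/B/C] holding=-  ← match
       stack(H, C) → towers=[A; D/F; G/E/B/C/H] holding=-

stack(H, F)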